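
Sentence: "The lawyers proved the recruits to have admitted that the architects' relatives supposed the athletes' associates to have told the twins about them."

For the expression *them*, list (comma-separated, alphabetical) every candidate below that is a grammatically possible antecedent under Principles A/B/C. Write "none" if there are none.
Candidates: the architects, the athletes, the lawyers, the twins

*them* is a pronoun; Principle B requires it to be free in its binding domain — the clause headed by 'told'.
— the architects: possessor inside the subject DP of the clause headed by 'supposed'; does not c-command the pronoun — Principle B does not apply; allowed.
— the athletes: possessor inside the subject DP of the clause headed by 'told'; does not c-command the pronoun — Principle B does not apply; allowed.
— the lawyers: subject of the matrix clause; c-commands the pronoun but lies outside its binding domain — allowed.
— the twins: object of the clause headed by 'told'; c-commands the pronoun within its binding domain — blocked (Principle B).

the architects, the athletes, the lawyers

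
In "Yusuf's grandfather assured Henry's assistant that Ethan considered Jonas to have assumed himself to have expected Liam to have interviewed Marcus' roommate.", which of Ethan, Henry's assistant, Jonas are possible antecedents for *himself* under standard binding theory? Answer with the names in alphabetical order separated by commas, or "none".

*himself* is a reflexive; Principle A requires it to be bound within its binding domain — the clause headed by 'assumed'.
— Ethan: subject of the clause headed by 'considered'; c-commands the reflexive but lies outside its binding domain — cannot bind it (Principle A).
— Henry's assistant: object of the matrix clause; c-commands the reflexive but lies outside its binding domain — cannot bind it (Principle A).
— Jonas: subject of the clause headed by 'assumed'; c-commands the reflexive within its binding domain — allowed (Principle A).

Jonas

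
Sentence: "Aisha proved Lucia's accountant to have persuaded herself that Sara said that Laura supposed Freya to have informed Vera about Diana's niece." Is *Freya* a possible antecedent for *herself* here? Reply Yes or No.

No

*herself* is a reflexive; Principle A requires it to be bound within its binding domain — the clause headed by 'persuaded'.
— Freya: subject of the clause headed by 'informed'; does not c-command the reflexive — cannot bind it (Principle A).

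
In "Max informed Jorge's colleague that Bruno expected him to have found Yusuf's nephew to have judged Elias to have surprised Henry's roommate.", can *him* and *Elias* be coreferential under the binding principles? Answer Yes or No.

No

*Elias* is an R-expression; Principle C requires it to be free (not bound by any c-commanding expression).
— him: subject of the clause headed by 'found'; the pronoun c-commands the R-expression — coreference blocked (Principle C).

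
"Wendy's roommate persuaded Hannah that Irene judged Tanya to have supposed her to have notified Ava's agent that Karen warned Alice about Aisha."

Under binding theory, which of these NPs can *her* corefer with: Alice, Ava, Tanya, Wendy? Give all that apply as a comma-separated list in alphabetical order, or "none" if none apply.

Wendy

*her* is a pronoun; Principle B requires it to be free in its binding domain — the clause headed by 'supposed'.
— Alice: object of the clause headed by 'warned'; is c-commanded by the pronoun; coreference would bind this R-expression — blocked (Principle C).
— Ava: possessor inside the object DP of the clause headed by 'notified'; is c-commanded by the pronoun; coreference would bind this R-expression — blocked (Principle C).
— Tanya: subject of the clause headed by 'supposed'; c-commands the pronoun within its binding domain — blocked (Principle B).
— Wendy: possessor inside the subject DP of the matrix clause; does not c-command the pronoun — Principle B does not apply; allowed.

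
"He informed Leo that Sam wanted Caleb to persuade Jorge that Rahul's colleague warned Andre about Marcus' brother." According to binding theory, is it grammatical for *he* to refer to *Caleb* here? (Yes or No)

No

*Caleb* is an R-expression; Principle C requires it to be free (not bound by any c-commanding expression).
— he: subject of the matrix clause; the pronoun c-commands the R-expression — coreference blocked (Principle C).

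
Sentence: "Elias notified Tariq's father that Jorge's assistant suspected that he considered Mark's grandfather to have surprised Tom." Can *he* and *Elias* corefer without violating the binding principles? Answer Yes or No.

Yes

*Elias* is an R-expression; Principle C requires it to be free (not bound by any c-commanding expression).
— he: subject of the clause headed by 'considered'; the pronoun does not c-command the R-expression — coreference allowed.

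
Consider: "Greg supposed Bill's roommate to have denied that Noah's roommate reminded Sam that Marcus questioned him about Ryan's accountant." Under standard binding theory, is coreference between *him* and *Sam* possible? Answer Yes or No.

Yes

*Sam* is an R-expression; Principle C requires it to be free (not bound by any c-commanding expression).
— him: object of the clause headed by 'questioned'; the pronoun does not c-command the R-expression — coreference allowed.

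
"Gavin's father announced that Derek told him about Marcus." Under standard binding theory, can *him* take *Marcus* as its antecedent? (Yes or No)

*him* is a pronoun; Principle B requires it to be free in its binding domain — the clause headed by 'told'.
— Marcus: second object of the clause headed by 'told'; is c-commanded by the pronoun; coreference would bind this R-expression — blocked (Principle C).

No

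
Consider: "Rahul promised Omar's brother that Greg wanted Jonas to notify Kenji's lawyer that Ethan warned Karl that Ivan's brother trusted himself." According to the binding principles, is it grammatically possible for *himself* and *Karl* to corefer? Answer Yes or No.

No

*himself* is a reflexive; Principle A requires it to be bound within its binding domain — the clause headed by 'trusted'.
— Karl: object of the clause headed by 'warned'; c-commands the reflexive but lies outside its binding domain — cannot bind it (Principle A).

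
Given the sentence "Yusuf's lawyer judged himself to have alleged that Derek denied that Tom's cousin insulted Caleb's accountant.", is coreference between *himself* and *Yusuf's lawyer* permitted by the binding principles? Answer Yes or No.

Yes

*himself* is a reflexive; Principle A requires it to be bound within its binding domain — the matrix clause.
— Yusuf's lawyer: subject of the matrix clause; c-commands the reflexive within its binding domain — allowed (Principle A).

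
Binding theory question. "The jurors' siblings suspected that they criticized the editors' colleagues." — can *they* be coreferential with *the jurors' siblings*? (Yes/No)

*they* is a pronoun; Principle B requires it to be free in its binding domain — the clause headed by 'criticized'.
— the jurors' siblings: subject of the matrix clause; c-commands the pronoun but lies outside its binding domain — allowed.

Yes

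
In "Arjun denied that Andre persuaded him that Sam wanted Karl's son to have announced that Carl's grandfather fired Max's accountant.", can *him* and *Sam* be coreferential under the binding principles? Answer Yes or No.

No

*Sam* is an R-expression; Principle C requires it to be free (not bound by any c-commanding expression).
— him: object of the clause headed by 'persuaded'; the pronoun c-commands the R-expression — coreference blocked (Principle C).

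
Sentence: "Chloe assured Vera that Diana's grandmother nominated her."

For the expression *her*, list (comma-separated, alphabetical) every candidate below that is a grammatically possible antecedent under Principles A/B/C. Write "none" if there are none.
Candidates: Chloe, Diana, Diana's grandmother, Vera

Chloe, Diana, Vera

*her* is a pronoun; Principle B requires it to be free in its binding domain — the clause headed by 'nominated'.
— Chloe: subject of the matrix clause; c-commands the pronoun but lies outside its binding domain — allowed.
— Diana: possessor inside the subject DP of the clause headed by 'nominated'; does not c-command the pronoun — Principle B does not apply; allowed.
— Diana's grandmother: subject of the clause headed by 'nominated'; c-commands the pronoun within its binding domain — blocked (Principle B).
— Vera: object of the matrix clause; c-commands the pronoun but lies outside its binding domain — allowed.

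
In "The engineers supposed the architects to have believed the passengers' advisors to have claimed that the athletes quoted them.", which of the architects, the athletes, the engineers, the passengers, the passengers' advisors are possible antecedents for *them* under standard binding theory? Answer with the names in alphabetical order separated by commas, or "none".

*them* is a pronoun; Principle B requires it to be free in its binding domain — the clause headed by 'quoted'.
— the architects: subject of the clause headed by 'believed'; c-commands the pronoun but lies outside its binding domain — allowed.
— the athletes: subject of the clause headed by 'quoted'; c-commands the pronoun within its binding domain — blocked (Principle B).
— the engineers: subject of the matrix clause; c-commands the pronoun but lies outside its binding domain — allowed.
— the passengers: possessor inside the subject DP of the clause headed by 'claimed'; does not c-command the pronoun — Principle B does not apply; allowed.
— the passengers' advisors: subject of the clause headed by 'claimed'; c-commands the pronoun but lies outside its binding domain — allowed.

the architects, the engineers, the passengers, the passengers' advisors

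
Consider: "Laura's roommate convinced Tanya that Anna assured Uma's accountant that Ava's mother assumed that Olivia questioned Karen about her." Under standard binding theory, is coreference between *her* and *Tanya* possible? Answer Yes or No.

Yes

*Tanya* is an R-expression; Principle C requires it to be free (not bound by any c-commanding expression).
— her: second object of the clause headed by 'questioned'; the pronoun does not c-command the R-expression — coreference allowed.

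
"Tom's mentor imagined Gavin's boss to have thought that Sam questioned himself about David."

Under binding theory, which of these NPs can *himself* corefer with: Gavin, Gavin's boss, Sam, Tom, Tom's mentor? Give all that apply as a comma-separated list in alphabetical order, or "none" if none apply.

*himself* is a reflexive; Principle A requires it to be bound within its binding domain — the clause headed by 'questioned'.
— Gavin: possessor inside the subject DP of the clause headed by 'thought'; does not c-command the reflexive — cannot bind it (Principle A).
— Gavin's boss: subject of the clause headed by 'thought'; c-commands the reflexive but lies outside its binding domain — cannot bind it (Principle A).
— Sam: subject of the clause headed by 'questioned'; c-commands the reflexive within its binding domain — allowed (Principle A).
— Tom: possessor inside the subject DP of the matrix clause; does not c-command the reflexive — cannot bind it (Principle A).
— Tom's mentor: subject of the matrix clause; c-commands the reflexive but lies outside its binding domain — cannot bind it (Principle A).

Sam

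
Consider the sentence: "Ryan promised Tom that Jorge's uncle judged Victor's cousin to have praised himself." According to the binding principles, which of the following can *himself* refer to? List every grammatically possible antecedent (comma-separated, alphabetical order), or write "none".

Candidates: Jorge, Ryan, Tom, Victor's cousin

*himself* is a reflexive; Principle A requires it to be bound within its binding domain — the clause headed by 'praised'.
— Jorge: possessor inside the subject DP of the clause headed by 'judged'; does not c-command the reflexive — cannot bind it (Principle A).
— Ryan: subject of the matrix clause; c-commands the reflexive but lies outside its binding domain — cannot bind it (Principle A).
— Tom: object of the matrix clause; c-commands the reflexive but lies outside its binding domain — cannot bind it (Principle A).
— Victor's cousin: subject of the clause headed by 'praised'; c-commands the reflexive within its binding domain — allowed (Principle A).

Victor's cousin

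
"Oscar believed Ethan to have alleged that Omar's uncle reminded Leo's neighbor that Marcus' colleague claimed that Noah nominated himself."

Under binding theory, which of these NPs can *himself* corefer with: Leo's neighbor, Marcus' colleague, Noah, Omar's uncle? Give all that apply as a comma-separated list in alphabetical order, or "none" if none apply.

*himself* is a reflexive; Principle A requires it to be bound within its binding domain — the clause headed by 'nominated'.
— Leo's neighbor: object of the clause headed by 'reminded'; c-commands the reflexive but lies outside its binding domain — cannot bind it (Principle A).
— Marcus' colleague: subject of the clause headed by 'claimed'; c-commands the reflexive but lies outside its binding domain — cannot bind it (Principle A).
— Noah: subject of the clause headed by 'nominated'; c-commands the reflexive within its binding domain — allowed (Principle A).
— Omar's uncle: subject of the clause headed by 'reminded'; c-commands the reflexive but lies outside its binding domain — cannot bind it (Principle A).

Noah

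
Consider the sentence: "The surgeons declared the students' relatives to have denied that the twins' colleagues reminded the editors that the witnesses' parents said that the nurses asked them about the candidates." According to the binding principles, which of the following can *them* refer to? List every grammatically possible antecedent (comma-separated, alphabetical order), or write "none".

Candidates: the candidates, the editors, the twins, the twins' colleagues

*them* is a pronoun; Principle B requires it to be free in its binding domain — the clause headed by 'asked'.
— the candidates: second object of the clause headed by 'asked'; is c-commanded by the pronoun; coreference would bind this R-expression — blocked (Principle C).
— the editors: object of the clause headed by 'reminded'; c-commands the pronoun but lies outside its binding domain — allowed.
— the twins: possessor inside the subject DP of the clause headed by 'reminded'; does not c-command the pronoun — Principle B does not apply; allowed.
— the twins' colleagues: subject of the clause headed by 'reminded'; c-commands the pronoun but lies outside its binding domain — allowed.

the editors, the twins, the twins' colleagues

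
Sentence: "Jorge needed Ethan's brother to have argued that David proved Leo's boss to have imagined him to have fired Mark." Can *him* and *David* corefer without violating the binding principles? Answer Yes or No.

*David* is an R-expression; Principle C requires it to be free (not bound by any c-commanding expression).
— him: subject of the clause headed by 'fired'; the pronoun does not c-command the R-expression — coreference allowed.

Yes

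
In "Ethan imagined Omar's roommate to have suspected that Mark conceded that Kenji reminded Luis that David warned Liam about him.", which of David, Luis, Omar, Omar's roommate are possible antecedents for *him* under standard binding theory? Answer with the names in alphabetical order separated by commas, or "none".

*him* is a pronoun; Principle B requires it to be free in its binding domain — the clause headed by 'warned'.
— David: subject of the clause headed by 'warned'; c-commands the pronoun within its binding domain — blocked (Principle B).
— Luis: object of the clause headed by 'reminded'; c-commands the pronoun but lies outside its binding domain — allowed.
— Omar: possessor inside the subject DP of the clause headed by 'suspected'; does not c-command the pronoun — Principle B does not apply; allowed.
— Omar's roommate: subject of the clause headed by 'suspected'; c-commands the pronoun but lies outside its binding domain — allowed.

Luis, Omar, Omar's roommate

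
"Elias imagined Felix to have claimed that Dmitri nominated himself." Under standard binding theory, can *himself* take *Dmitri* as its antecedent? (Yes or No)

Yes

*himself* is a reflexive; Principle A requires it to be bound within its binding domain — the clause headed by 'nominated'.
— Dmitri: subject of the clause headed by 'nominated'; c-commands the reflexive within its binding domain — allowed (Principle A).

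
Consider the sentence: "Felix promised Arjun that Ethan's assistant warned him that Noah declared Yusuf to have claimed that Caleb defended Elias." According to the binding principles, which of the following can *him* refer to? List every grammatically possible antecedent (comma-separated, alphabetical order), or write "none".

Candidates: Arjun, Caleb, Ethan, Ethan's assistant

*him* is a pronoun; Principle B requires it to be free in its binding domain — the clause headed by 'warned'.
— Arjun: object of the matrix clause; c-commands the pronoun but lies outside its binding domain — allowed.
— Caleb: subject of the clause headed by 'defended'; is c-commanded by the pronoun; coreference would bind this R-expression — blocked (Principle C).
— Ethan: possessor inside the subject DP of the clause headed by 'warned'; does not c-command the pronoun — Principle B does not apply; allowed.
— Ethan's assistant: subject of the clause headed by 'warned'; c-commands the pronoun within its binding domain — blocked (Principle B).

Arjun, Ethan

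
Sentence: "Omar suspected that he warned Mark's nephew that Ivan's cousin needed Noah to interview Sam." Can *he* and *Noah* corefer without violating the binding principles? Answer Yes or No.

No

*Noah* is an R-expression; Principle C requires it to be free (not bound by any c-commanding expression).
— he: subject of the clause headed by 'warned'; the pronoun c-commands the R-expression — coreference blocked (Principle C).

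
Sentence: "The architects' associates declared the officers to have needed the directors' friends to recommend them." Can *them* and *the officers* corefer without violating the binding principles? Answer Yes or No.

*the officers* is an R-expression; Principle C requires it to be free (not bound by any c-commanding expression).
— them: object of the clause headed by 'recommend'; the pronoun does not c-command the R-expression — coreference allowed.

Yes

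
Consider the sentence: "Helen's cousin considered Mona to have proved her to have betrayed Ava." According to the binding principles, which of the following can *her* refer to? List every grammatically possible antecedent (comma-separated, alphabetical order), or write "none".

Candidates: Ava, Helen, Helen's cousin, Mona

*her* is a pronoun; Principle B requires it to be free in its binding domain — the clause headed by 'proved'.
— Ava: object of the clause headed by 'betrayed'; is c-commanded by the pronoun; coreference would bind this R-expression — blocked (Principle C).
— Helen: possessor inside the subject DP of the matrix clause; does not c-command the pronoun — Principle B does not apply; allowed.
— Helen's cousin: subject of the matrix clause; c-commands the pronoun but lies outside its binding domain — allowed.
— Mona: subject of the clause headed by 'proved'; c-commands the pronoun within its binding domain — blocked (Principle B).

Helen, Helen's cousin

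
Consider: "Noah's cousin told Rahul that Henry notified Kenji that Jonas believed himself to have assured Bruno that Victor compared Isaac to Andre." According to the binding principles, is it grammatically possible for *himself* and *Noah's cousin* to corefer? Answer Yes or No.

*himself* is a reflexive; Principle A requires it to be bound within its binding domain — the clause headed by 'believed'.
— Noah's cousin: subject of the matrix clause; c-commands the reflexive but lies outside its binding domain — cannot bind it (Principle A).

No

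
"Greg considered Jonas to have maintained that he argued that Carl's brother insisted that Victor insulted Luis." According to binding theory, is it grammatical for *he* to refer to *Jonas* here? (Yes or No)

*Jonas* is an R-expression; Principle C requires it to be free (not bound by any c-commanding expression).
— he: subject of the clause headed by 'argued'; the pronoun does not c-command the R-expression — coreference allowed.

Yes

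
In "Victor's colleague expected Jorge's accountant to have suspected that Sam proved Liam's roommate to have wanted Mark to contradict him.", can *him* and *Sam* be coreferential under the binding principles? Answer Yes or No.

*Sam* is an R-expression; Principle C requires it to be free (not bound by any c-commanding expression).
— him: object of the clause headed by 'contradict'; the pronoun does not c-command the R-expression — coreference allowed.

Yes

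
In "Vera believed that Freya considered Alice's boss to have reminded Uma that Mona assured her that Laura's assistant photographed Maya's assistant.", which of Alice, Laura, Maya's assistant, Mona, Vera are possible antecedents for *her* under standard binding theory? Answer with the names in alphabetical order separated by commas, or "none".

*her* is a pronoun; Principle B requires it to be free in its binding domain — the clause headed by 'assured'.
— Alice: possessor inside the subject DP of the clause headed by 'reminded'; does not c-command the pronoun — Principle B does not apply; allowed.
— Laura: possessor inside the subject DP of the clause headed by 'photographed'; is c-commanded by the pronoun; coreference would bind this R-expression — blocked (Principle C).
— Maya's assistant: object of the clause headed by 'photographed'; is c-commanded by the pronoun; coreference would bind this R-expression — blocked (Principle C).
— Mona: subject of the clause headed by 'assured'; c-commands the pronoun within its binding domain — blocked (Principle B).
— Vera: subject of the matrix clause; c-commands the pronoun but lies outside its binding domain — allowed.

Alice, Vera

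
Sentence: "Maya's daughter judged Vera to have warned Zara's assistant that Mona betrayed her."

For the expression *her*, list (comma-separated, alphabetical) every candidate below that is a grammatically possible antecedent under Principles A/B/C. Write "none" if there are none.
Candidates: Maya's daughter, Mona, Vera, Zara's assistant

Maya's daughter, Vera, Zara's assistant

*her* is a pronoun; Principle B requires it to be free in its binding domain — the clause headed by 'betrayed'.
— Maya's daughter: subject of the matrix clause; c-commands the pronoun but lies outside its binding domain — allowed.
— Mona: subject of the clause headed by 'betrayed'; c-commands the pronoun within its binding domain — blocked (Principle B).
— Vera: subject of the clause headed by 'warned'; c-commands the pronoun but lies outside its binding domain — allowed.
— Zara's assistant: object of the clause headed by 'warned'; c-commands the pronoun but lies outside its binding domain — allowed.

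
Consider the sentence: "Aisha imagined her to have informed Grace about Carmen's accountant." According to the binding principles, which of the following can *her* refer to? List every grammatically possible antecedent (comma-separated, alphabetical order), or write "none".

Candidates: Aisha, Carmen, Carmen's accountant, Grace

*her* is a pronoun; Principle B requires it to be free in its binding domain — the matrix clause.
— Aisha: subject of the matrix clause; c-commands the pronoun within its binding domain — blocked (Principle B).
— Carmen: possessor inside the second object DP of the clause headed by 'informed'; is c-commanded by the pronoun; coreference would bind this R-expression — blocked (Principle C).
— Carmen's accountant: second object of the clause headed by 'informed'; is c-commanded by the pronoun; coreference would bind this R-expression — blocked (Principle C).
— Grace: object of the clause headed by 'informed'; is c-commanded by the pronoun; coreference would bind this R-expression — blocked (Principle C).

none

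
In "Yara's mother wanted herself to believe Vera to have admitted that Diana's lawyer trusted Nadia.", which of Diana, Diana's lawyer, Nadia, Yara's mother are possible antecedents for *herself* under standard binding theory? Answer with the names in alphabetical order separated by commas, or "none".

Yara's mother

*herself* is a reflexive; Principle A requires it to be bound within its binding domain — the matrix clause.
— Diana: possessor inside the subject DP of the clause headed by 'trusted'; does not c-command the reflexive — cannot bind it (Principle A).
— Diana's lawyer: subject of the clause headed by 'trusted'; does not c-command the reflexive — cannot bind it (Principle A).
— Nadia: object of the clause headed by 'trusted'; does not c-command the reflexive — cannot bind it (Principle A).
— Yara's mother: subject of the matrix clause; c-commands the reflexive within its binding domain — allowed (Principle A).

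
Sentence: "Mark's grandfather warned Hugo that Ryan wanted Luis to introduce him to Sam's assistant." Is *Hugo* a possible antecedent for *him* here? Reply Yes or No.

Yes

*him* is a pronoun; Principle B requires it to be free in its binding domain — the clause headed by 'introduce'.
— Hugo: object of the matrix clause; c-commands the pronoun but lies outside its binding domain — allowed.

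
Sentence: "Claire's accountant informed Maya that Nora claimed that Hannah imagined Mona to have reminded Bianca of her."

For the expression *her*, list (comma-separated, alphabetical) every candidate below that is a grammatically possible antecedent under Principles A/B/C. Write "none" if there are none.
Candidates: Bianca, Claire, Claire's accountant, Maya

Claire, Claire's accountant, Maya

*her* is a pronoun; Principle B requires it to be free in its binding domain — the clause headed by 'reminded'.
— Bianca: object of the clause headed by 'reminded'; c-commands the pronoun within its binding domain — blocked (Principle B).
— Claire: possessor inside the subject DP of the matrix clause; does not c-command the pronoun — Principle B does not apply; allowed.
— Claire's accountant: subject of the matrix clause; c-commands the pronoun but lies outside its binding domain — allowed.
— Maya: object of the matrix clause; c-commands the pronoun but lies outside its binding domain — allowed.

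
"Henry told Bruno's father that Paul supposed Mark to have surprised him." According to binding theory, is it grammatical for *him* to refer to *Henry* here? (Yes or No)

Yes

*Henry* is an R-expression; Principle C requires it to be free (not bound by any c-commanding expression).
— him: object of the clause headed by 'surprised'; the pronoun does not c-command the R-expression — coreference allowed.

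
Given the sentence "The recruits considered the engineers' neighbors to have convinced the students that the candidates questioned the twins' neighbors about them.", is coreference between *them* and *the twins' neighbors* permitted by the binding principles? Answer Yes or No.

*them* is a pronoun; Principle B requires it to be free in its binding domain — the clause headed by 'questioned'.
— the twins' neighbors: object of the clause headed by 'questioned'; c-commands the pronoun within its binding domain — blocked (Principle B).

No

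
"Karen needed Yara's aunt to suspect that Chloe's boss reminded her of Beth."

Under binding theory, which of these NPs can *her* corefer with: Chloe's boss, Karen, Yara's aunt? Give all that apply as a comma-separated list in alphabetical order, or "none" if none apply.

Karen, Yara's aunt

*her* is a pronoun; Principle B requires it to be free in its binding domain — the clause headed by 'reminded'.
— Chloe's boss: subject of the clause headed by 'reminded'; c-commands the pronoun within its binding domain — blocked (Principle B).
— Karen: subject of the matrix clause; c-commands the pronoun but lies outside its binding domain — allowed.
— Yara's aunt: subject of the clause headed by 'suspect'; c-commands the pronoun but lies outside its binding domain — allowed.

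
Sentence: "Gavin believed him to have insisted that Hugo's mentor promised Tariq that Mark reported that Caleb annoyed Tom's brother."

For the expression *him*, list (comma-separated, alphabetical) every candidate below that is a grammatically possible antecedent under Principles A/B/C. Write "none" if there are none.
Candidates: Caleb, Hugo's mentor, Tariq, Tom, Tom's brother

none

*him* is a pronoun; Principle B requires it to be free in its binding domain — the matrix clause.
— Caleb: subject of the clause headed by 'annoyed'; is c-commanded by the pronoun; coreference would bind this R-expression — blocked (Principle C).
— Hugo's mentor: subject of the clause headed by 'promised'; is c-commanded by the pronoun; coreference would bind this R-expression — blocked (Principle C).
— Tariq: object of the clause headed by 'promised'; is c-commanded by the pronoun; coreference would bind this R-expression — blocked (Principle C).
— Tom: possessor inside the object DP of the clause headed by 'annoyed'; is c-commanded by the pronoun; coreference would bind this R-expression — blocked (Principle C).
— Tom's brother: object of the clause headed by 'annoyed'; is c-commanded by the pronoun; coreference would bind this R-expression — blocked (Principle C).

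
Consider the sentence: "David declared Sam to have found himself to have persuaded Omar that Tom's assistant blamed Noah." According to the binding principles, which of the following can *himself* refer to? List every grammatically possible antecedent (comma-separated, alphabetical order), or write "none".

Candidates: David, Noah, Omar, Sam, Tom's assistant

*himself* is a reflexive; Principle A requires it to be bound within its binding domain — the clause headed by 'found'.
— David: subject of the matrix clause; c-commands the reflexive but lies outside its binding domain — cannot bind it (Principle A).
— Noah: object of the clause headed by 'blamed'; does not c-command the reflexive — cannot bind it (Principle A).
— Omar: object of the clause headed by 'persuaded'; does not c-command the reflexive — cannot bind it (Principle A).
— Sam: subject of the clause headed by 'found'; c-commands the reflexive within its binding domain — allowed (Principle A).
— Tom's assistant: subject of the clause headed by 'blamed'; does not c-command the reflexive — cannot bind it (Principle A).

Sam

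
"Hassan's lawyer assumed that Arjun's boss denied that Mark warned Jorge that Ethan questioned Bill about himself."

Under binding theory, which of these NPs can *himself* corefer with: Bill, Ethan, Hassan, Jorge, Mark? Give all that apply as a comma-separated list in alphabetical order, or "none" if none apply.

Bill, Ethan

*himself* is a reflexive; Principle A requires it to be bound within its binding domain — the clause headed by 'questioned'.
— Bill: object of the clause headed by 'questioned'; c-commands the reflexive within its binding domain — allowed (Principle A).
— Ethan: subject of the clause headed by 'questioned'; c-commands the reflexive within its binding domain — allowed (Principle A).
— Hassan: possessor inside the subject DP of the matrix clause; does not c-command the reflexive — cannot bind it (Principle A).
— Jorge: object of the clause headed by 'warned'; c-commands the reflexive but lies outside its binding domain — cannot bind it (Principle A).
— Mark: subject of the clause headed by 'warned'; c-commands the reflexive but lies outside its binding domain — cannot bind it (Principle A).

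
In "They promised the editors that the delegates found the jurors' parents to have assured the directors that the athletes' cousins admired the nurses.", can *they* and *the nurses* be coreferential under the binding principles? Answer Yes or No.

No

*the nurses* is an R-expression; Principle C requires it to be free (not bound by any c-commanding expression).
— they: subject of the matrix clause; the pronoun c-commands the R-expression — coreference blocked (Principle C).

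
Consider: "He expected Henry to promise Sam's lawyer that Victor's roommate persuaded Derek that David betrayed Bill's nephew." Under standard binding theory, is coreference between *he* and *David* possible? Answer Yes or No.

No

*David* is an R-expression; Principle C requires it to be free (not bound by any c-commanding expression).
— he: subject of the matrix clause; the pronoun c-commands the R-expression — coreference blocked (Principle C).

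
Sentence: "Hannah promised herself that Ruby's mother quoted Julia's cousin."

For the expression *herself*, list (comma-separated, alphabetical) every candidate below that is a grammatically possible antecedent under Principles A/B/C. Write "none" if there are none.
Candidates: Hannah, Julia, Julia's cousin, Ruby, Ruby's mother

Hannah

*herself* is a reflexive; Principle A requires it to be bound within its binding domain — the matrix clause.
— Hannah: subject of the matrix clause; c-commands the reflexive within its binding domain — allowed (Principle A).
— Julia: possessor inside the object DP of the clause headed by 'quoted'; does not c-command the reflexive — cannot bind it (Principle A).
— Julia's cousin: object of the clause headed by 'quoted'; does not c-command the reflexive — cannot bind it (Principle A).
— Ruby: possessor inside the subject DP of the clause headed by 'quoted'; does not c-command the reflexive — cannot bind it (Principle A).
— Ruby's mother: subject of the clause headed by 'quoted'; does not c-command the reflexive — cannot bind it (Principle A).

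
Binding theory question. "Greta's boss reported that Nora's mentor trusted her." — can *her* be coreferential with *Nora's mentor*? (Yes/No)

No

*her* is a pronoun; Principle B requires it to be free in its binding domain — the clause headed by 'trusted'.
— Nora's mentor: subject of the clause headed by 'trusted'; c-commands the pronoun within its binding domain — blocked (Principle B).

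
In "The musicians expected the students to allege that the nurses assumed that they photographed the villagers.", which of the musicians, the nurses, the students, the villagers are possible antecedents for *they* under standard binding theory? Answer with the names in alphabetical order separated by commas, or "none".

the musicians, the nurses, the students

*they* is a pronoun; Principle B requires it to be free in its binding domain — the clause headed by 'photographed'.
— the musicians: subject of the matrix clause; c-commands the pronoun but lies outside its binding domain — allowed.
— the nurses: subject of the clause headed by 'assumed'; c-commands the pronoun but lies outside its binding domain — allowed.
— the students: subject of the clause headed by 'allege'; c-commands the pronoun but lies outside its binding domain — allowed.
— the villagers: object of the clause headed by 'photographed'; is c-commanded by the pronoun; coreference would bind this R-expression — blocked (Principle C).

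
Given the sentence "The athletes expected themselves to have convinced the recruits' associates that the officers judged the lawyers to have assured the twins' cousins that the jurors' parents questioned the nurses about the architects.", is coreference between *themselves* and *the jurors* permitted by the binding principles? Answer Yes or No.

No

*themselves* is a reflexive; Principle A requires it to be bound within its binding domain — the matrix clause.
— the jurors: possessor inside the subject DP of the clause headed by 'questioned'; does not c-command the reflexive — cannot bind it (Principle A).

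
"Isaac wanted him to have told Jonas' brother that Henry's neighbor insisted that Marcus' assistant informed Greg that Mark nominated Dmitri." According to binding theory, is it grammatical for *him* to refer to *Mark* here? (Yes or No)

No

*Mark* is an R-expression; Principle C requires it to be free (not bound by any c-commanding expression).
— him: subject of the clause headed by 'told'; the pronoun c-commands the R-expression — coreference blocked (Principle C).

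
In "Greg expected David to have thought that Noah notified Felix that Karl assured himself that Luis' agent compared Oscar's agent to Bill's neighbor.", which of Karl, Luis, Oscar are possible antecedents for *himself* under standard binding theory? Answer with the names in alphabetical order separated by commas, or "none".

Karl

*himself* is a reflexive; Principle A requires it to be bound within its binding domain — the clause headed by 'assured'.
— Karl: subject of the clause headed by 'assured'; c-commands the reflexive within its binding domain — allowed (Principle A).
— Luis: possessor inside the subject DP of the clause headed by 'compared'; does not c-command the reflexive — cannot bind it (Principle A).
— Oscar: possessor inside the object DP of the clause headed by 'compared'; does not c-command the reflexive — cannot bind it (Principle A).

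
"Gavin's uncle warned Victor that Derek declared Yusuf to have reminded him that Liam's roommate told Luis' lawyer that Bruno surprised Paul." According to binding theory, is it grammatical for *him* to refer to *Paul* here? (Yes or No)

No

*Paul* is an R-expression; Principle C requires it to be free (not bound by any c-commanding expression).
— him: object of the clause headed by 'reminded'; the pronoun c-commands the R-expression — coreference blocked (Principle C).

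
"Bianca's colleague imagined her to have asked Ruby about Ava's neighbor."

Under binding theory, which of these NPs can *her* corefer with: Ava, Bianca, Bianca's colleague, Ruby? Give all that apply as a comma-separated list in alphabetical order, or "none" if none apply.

Bianca

*her* is a pronoun; Principle B requires it to be free in its binding domain — the matrix clause.
— Ava: possessor inside the second object DP of the clause headed by 'asked'; is c-commanded by the pronoun; coreference would bind this R-expression — blocked (Principle C).
— Bianca: possessor inside the subject DP of the matrix clause; does not c-command the pronoun — Principle B does not apply; allowed.
— Bianca's colleague: subject of the matrix clause; c-commands the pronoun within its binding domain — blocked (Principle B).
— Ruby: object of the clause headed by 'asked'; is c-commanded by the pronoun; coreference would bind this R-expression — blocked (Principle C).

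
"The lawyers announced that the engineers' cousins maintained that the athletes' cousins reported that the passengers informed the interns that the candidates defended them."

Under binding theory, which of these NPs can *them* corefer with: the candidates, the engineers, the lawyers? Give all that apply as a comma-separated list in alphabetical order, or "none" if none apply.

*them* is a pronoun; Principle B requires it to be free in its binding domain — the clause headed by 'defended'.
— the candidates: subject of the clause headed by 'defended'; c-commands the pronoun within its binding domain — blocked (Principle B).
— the engineers: possessor inside the subject DP of the clause headed by 'maintained'; does not c-command the pronoun — Principle B does not apply; allowed.
— the lawyers: subject of the matrix clause; c-commands the pronoun but lies outside its binding domain — allowed.

the engineers, the lawyers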